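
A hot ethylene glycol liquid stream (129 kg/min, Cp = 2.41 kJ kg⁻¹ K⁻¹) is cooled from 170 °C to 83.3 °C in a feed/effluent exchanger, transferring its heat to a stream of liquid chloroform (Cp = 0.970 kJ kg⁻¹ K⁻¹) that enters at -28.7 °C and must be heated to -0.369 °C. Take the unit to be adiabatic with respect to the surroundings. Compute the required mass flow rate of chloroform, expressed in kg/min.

Heat released by hot stream: Q = 129 × 2.41 × (170 − 83.3) = 26954 kJ/min
Energy balance on cold side (adiabatic exchanger): Q = ṁ_c·Cp_c·(T_c,out − T_c,in)
ṁ_c = 26954 / [0.970 × (-0.369 − -28.7)] = 980.83 kg/min

ṁ_c = 981 kg/min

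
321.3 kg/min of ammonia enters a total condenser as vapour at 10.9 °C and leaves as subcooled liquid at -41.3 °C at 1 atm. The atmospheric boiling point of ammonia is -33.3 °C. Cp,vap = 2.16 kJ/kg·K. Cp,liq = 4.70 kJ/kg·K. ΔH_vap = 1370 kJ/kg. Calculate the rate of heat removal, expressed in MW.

Q_c = 8.05 MW

vapour 10.9→-33.3 °C: -95.472 kJ/kg
condensation at -33.3 °C: -1370 kJ/kg
liquid -33.3→-41.3 °C: -37.6 kJ/kg
Δh = -95.472 + -1370 + -37.6 = -1503.1 kJ/kg
Q = ṁ·Δh = 321.3 kg/min × -1503.1 kJ/kg = -482940 kJ/min
|Q| = 8049 kW = 8.049 MW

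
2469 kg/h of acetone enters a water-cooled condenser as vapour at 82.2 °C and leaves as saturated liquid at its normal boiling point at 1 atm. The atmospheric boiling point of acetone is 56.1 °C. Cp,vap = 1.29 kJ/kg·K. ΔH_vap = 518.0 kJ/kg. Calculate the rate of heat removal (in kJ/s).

Q_c = 378 kJ/s

vapour 82.2→56.1 °C: -33.669 kJ/kg
condensation at 56.1 °C: -518 kJ/kg
Δh = -33.669 + -518 = -551.67 kJ/kg
Q = ṁ·Δh = 2469 kg/h × -551.67 kJ/kg = -1.3621e+06 kJ/h
|Q| = 378.35 kW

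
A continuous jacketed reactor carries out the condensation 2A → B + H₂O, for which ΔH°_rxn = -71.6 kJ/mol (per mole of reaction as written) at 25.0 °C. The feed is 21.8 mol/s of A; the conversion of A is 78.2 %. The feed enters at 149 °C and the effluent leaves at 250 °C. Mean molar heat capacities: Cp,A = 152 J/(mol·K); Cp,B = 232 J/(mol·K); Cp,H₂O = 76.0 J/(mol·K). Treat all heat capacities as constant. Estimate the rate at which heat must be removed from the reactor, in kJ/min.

Extent of reaction ξ = 0.782 × 21.8 / 2 = 8.5238 mol/s
Reaction term: ξ·ΔH°_rxn = 8.5238 × -71.6 = -610.3 kJ/s
Sensible, feed 149→25 °C: -410.89 kJ/s
Outlet flows (mol/s): A 4.7524, B 8.5238, H₂O 8.5238
Sensible, products 25→250 °C: 753.23 kJ/s
Q = ΔH = -267.96 kJ/s = -267.96 kW
Heat removed = 16078 kJ/min

Q_out = 16100 kJ/min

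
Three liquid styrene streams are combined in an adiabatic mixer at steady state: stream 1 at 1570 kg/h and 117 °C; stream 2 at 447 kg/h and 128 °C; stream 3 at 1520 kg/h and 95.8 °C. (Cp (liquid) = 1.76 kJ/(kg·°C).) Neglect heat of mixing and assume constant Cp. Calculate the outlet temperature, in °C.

T_out = 109 °C

Energy balance with Q = 0: Σ ṁᵢCp,ᵢ(T_out − Tᵢ) = 0
Σ ṁᵢCp,ᵢTᵢ = 1570×1.76×117 + 447×1.76×128 + 1520×1.76×95.8 = 680280
Σ ṁᵢCp,ᵢ = 1570×1.76 + 447×1.76 + 1520×1.76 = 6225.1
T_out = 680280 / 6225.1 = 109.28 °C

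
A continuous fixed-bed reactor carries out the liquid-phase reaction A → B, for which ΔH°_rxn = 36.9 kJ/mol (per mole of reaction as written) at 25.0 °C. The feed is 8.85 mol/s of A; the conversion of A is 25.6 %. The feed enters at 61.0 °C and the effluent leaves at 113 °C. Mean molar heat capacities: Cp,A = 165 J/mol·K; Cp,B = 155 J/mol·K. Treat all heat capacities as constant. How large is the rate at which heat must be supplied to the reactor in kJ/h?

Q_in = 567000 kJ/h

Extent of reaction ξ = 0.256 × 8.85 = 2.2656 mol/s
Reaction term: ξ·ΔH°_rxn = 2.2656 × 36.9 = 83.601 kJ/s
Sensible, feed 61.0→25 °C: -52.569 kJ/s
Outlet flows (mol/s): A 6.5844, B 2.2656
Sensible, products 25→113 °C: 126.51 kJ/s
Q = ΔH = 157.54 kJ/s = 157.54 kW
Heat supplied = 567140 kJ/h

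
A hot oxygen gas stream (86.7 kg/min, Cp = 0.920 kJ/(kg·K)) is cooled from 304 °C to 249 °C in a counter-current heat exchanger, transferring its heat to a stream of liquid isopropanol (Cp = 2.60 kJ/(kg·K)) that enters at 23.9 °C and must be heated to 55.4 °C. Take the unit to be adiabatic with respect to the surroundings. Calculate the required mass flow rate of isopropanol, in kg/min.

Heat released by hot stream: Q = 86.7 × 0.920 × (304 − 249) = 4387 kJ/min
Energy balance on cold side (adiabatic exchanger): Q = ṁ_c·Cp_c·(T_c,out − T_c,in)
ṁ_c = 4387 / [2.60 × (55.4 − 23.9)] = 53.566 kg/min

ṁ_c = 53.6 kg/min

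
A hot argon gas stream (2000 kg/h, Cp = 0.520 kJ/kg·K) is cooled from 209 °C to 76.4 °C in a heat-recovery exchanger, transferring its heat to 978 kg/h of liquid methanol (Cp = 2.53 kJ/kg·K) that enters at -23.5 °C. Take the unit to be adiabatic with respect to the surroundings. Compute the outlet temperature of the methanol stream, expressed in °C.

Heat released by hot stream: Q = 2000 × 0.520 × (209 − 76.4) = 137900 kJ/h
Energy balance on cold side (adiabatic exchanger): Q = ṁ_c·Cp_c·(T_c,out − T_c,in)
T_c,out = -23.5 + 137900/(978 × 2.53) = 32.234 °C

T_c,out = 32.2 °C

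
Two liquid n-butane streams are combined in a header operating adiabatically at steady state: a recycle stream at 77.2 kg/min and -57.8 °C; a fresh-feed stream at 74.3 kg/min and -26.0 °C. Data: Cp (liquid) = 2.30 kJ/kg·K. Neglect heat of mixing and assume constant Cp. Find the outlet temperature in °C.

No heat crosses the boundary, so H_out = H_in.
T_out = Σ ṁᵢCp,ᵢTᵢ / Σ ṁᵢCp,ᵢ
      = -14706 / 348.45 = -42.204 °C

T_out = -42.2 °C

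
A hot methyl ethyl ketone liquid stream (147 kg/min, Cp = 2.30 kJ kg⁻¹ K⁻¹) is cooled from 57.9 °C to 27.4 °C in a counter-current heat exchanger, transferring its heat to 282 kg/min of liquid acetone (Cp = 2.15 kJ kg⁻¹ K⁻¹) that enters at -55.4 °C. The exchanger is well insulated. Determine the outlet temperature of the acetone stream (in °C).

T_c,out = -38.4 °C

Heat released by hot stream: Q = 147 × 2.30 × (57.9 − 27.4) = 10312 kJ/min
Energy balance on cold side (adiabatic exchanger): Q = ṁ_c·Cp_c·(T_c,out − T_c,in)
T_c,out = -55.4 + 10312/(282 × 2.15) = -38.392 °C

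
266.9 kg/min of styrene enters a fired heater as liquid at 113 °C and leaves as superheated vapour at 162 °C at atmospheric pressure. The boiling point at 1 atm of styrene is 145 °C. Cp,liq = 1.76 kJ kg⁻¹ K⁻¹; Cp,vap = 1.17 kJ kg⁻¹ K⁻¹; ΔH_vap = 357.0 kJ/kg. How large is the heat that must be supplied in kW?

Q = 1930 kW

liquid 113→145 °C: 56.32 kJ/kg
vaporisation at 145 °C: 357 kJ/kg
vapour 145→162 °C: 19.89 kJ/kg
Δh = 56.32 + 357 + 19.89 = 433.21 kJ/kg
Q = ṁ·Δh = 266.9 kg/min × 433.21 kJ/kg = 115620 kJ/min
|Q| = 1927.1 kW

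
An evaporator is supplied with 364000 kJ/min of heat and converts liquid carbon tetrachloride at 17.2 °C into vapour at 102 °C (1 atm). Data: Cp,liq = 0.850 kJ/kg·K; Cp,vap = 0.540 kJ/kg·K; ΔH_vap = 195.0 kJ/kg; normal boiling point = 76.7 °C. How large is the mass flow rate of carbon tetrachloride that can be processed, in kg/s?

ṁ = 23.4 kg/s

Δh = 0.850×(76.7−17.2) + 195.0 + 0.540×(102−76.7) = 259.24 kJ/kg
Q = 364000 kJ/min = 6066.7 kJ/s = 6066.7 kJ/s
ṁ = Q/Δh = 6066.7 / 259.24 = 23.402 kg/s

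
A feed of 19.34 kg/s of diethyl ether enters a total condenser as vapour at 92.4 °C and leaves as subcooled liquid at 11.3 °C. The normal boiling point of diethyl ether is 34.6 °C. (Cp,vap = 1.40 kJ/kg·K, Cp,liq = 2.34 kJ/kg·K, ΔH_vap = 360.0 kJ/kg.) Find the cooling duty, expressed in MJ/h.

vapour 92.4→34.6 °C: -80.92 kJ/kg
condensation at 34.6 °C: -360 kJ/kg
liquid 34.6→11.3 °C: -54.522 kJ/kg
Δh = -80.92 + -360 + -54.522 = -495.44 kJ/kg
Q = ṁ·Δh = 19.34 kg/s × -495.44 kJ/kg = -9581.8 kJ/s
|Q| = 9581.8 kW = 34495 MJ/h

Q_c = 34500 MJ/h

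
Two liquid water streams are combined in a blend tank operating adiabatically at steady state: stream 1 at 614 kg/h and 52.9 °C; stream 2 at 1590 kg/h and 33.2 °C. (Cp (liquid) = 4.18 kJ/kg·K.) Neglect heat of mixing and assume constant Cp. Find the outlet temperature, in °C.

T_out = 38.7 °C

Adiabatic, steady state ⇒ Σ ṁᵢCp,ᵢ(T_out − Tᵢ) = 0
Σ ṁᵢCp,ᵢTᵢ = 614×4.18×52.9 + 1590×4.18×33.2 = 356420
Σ ṁᵢCp,ᵢ = 614×4.18 + 1590×4.18 = 9212.7
T_out = 356420 / 9212.7 = 38.688 °C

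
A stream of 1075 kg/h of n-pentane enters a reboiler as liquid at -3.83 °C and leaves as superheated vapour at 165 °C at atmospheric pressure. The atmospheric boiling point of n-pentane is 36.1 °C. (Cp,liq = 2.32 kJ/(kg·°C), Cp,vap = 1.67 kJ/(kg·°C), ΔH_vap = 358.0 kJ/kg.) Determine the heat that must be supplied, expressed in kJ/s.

liquid -3.83→36.1 °C: 92.638 kJ/kg
vaporisation at 36.1 °C: 358 kJ/kg
vapour 36.1→165 °C: 215.26 kJ/kg
Δh = 92.638 + 358 + 215.26 = 665.9 kJ/kg
Q = ṁ·Δh = 1075 kg/h × 665.9 kJ/kg = 715840 kJ/h
|Q| = 198.85 kW

Q = 199 kJ/s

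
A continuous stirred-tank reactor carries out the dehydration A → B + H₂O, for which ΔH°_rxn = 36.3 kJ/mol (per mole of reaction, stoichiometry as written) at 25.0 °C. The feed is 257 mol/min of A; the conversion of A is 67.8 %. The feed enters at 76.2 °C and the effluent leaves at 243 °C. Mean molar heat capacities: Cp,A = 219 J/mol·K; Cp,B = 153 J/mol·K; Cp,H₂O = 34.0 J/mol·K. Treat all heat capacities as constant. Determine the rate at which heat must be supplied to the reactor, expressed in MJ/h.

Extent of reaction ξ = 0.678 × 257 = 174.25 mol/min
Reaction term: ξ·ΔH°_rxn = 174.25 × 36.3 = 6325.1 kJ/min
Sensible, feed 76.2→25 °C: -2881.7 kJ/min
Outlet flows (mol/min): A 82.754, B 174.25, H₂O 174.25
Sensible, products 25→243 °C: 11054 kJ/min
Q = ΔH = 14498 kJ/min = 241.63 kW
Heat supplied = 869.86 MJ/h

Q_in = 870 MJ/h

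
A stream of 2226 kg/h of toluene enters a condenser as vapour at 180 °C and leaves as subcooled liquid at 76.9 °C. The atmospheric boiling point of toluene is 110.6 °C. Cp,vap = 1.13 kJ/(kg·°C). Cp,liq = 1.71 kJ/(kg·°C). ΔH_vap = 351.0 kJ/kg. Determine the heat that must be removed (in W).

Q_c = 301000 W

vapour 180→110.6 °C: -78.422 kJ/kg
condensation at 110.6 °C: -351 kJ/kg
liquid 110.6→76.9 °C: -57.627 kJ/kg
Δh = -78.422 + -351 + -57.627 = -487.05 kJ/kg
Q = ṁ·Δh = 2226 kg/h × -487.05 kJ/kg = -1.0842e+06 kJ/h
|Q| = 301.16 kW = 301160 W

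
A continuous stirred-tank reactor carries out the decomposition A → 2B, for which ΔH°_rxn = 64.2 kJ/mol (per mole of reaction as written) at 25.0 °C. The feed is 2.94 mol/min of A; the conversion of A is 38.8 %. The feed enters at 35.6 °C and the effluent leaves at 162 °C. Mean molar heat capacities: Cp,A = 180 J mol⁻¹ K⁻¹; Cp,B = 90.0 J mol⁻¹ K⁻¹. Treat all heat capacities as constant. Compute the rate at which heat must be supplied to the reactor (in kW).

Q_in = 2.34 kW

Extent of reaction ξ = 0.388 × 2.94 = 1.1407 mol/min
Reaction term: ξ·ΔH°_rxn = 1.1407 × 64.2 = 73.234 kJ/min
Sensible, feed 35.6→25 °C: -5.6095 kJ/min
Outlet flows (mol/min): A 1.7993, B 2.2814
Sensible, products 25→162 °C: 72.5 kJ/min
Q = ΔH = 140.13 kJ/min = 2.3354 kW
Heat supplied = 2.3354 kW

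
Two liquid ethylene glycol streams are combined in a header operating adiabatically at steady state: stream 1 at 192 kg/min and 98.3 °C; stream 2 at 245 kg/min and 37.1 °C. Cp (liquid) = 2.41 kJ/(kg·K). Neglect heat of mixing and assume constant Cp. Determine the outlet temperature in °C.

T_out = 64.0 °C

Adiabatic, steady state ⇒ Σ ṁᵢCp,ᵢ(T_out − Tᵢ) = 0
T_out = Σ ṁᵢCp,ᵢTᵢ / Σ ṁᵢCp,ᵢ
      = 67391 / 1053.2 = 63.989 °C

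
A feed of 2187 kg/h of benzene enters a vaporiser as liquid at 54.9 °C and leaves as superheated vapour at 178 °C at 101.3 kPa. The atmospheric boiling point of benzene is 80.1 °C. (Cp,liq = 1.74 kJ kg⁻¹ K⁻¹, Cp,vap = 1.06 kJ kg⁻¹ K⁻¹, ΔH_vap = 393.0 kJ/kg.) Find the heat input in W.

liquid 54.9→80.1 °C: 43.848 kJ/kg
vaporisation at 80.1 °C: 393 kJ/kg
vapour 80.1→178 °C: 103.77 kJ/kg
Δh = 43.848 + 393 + 103.77 = 540.62 kJ/kg
Q = ṁ·Δh = 2187 kg/h × 540.62 kJ/kg = 1.1823e+06 kJ/h
|Q| = 328.43 kW = 328430 W

Q = 328000 W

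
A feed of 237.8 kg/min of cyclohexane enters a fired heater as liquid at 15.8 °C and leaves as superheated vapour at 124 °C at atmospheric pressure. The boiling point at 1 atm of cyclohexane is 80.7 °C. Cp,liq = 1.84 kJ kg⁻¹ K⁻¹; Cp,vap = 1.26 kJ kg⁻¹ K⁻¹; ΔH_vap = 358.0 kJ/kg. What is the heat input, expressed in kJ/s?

liquid 15.8→80.7 °C: 119.42 kJ/kg
vaporisation at 80.7 °C: 358 kJ/kg
vapour 80.7→124 °C: 54.558 kJ/kg
Δh = 119.42 + 358 + 54.558 = 531.97 kJ/kg
Q = ṁ·Δh = 237.8 kg/min × 531.97 kJ/kg = 126500 kJ/min
|Q| = 2108.4 kW

Q = 2110 kJ/s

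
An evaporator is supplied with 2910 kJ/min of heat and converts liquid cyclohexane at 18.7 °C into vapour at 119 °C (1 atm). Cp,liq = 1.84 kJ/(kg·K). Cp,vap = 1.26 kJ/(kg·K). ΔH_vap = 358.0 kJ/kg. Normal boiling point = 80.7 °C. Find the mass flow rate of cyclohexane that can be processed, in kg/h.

Δh = 1.84×(80.7−18.7) + 358.0 + 1.26×(119−80.7) = 520.34 kJ/kg
Q = 2910 kJ/min = 48.5 kJ/s = 174600 kJ/h
ṁ = Q/Δh = 174600 / 520.34 = 335.55 kg/h

ṁ = 336 kg/h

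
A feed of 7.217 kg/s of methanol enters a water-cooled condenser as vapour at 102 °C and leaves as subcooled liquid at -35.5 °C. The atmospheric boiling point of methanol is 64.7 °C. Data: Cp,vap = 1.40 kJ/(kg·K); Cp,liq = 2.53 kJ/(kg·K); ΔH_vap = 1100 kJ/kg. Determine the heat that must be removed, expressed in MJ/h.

Q_c = 36500 MJ/h

vapour 102→64.7 °C: -52.22 kJ/kg
condensation at 64.7 °C: -1100 kJ/kg
liquid 64.7→-35.5 °C: -253.51 kJ/kg
Δh = -52.22 + -1100 + -253.51 = -1405.7 kJ/kg
Q = ṁ·Δh = 7.217 kg/s × -1405.7 kJ/kg = -10145 kJ/s
|Q| = 10145 kW = 36522 MJ/h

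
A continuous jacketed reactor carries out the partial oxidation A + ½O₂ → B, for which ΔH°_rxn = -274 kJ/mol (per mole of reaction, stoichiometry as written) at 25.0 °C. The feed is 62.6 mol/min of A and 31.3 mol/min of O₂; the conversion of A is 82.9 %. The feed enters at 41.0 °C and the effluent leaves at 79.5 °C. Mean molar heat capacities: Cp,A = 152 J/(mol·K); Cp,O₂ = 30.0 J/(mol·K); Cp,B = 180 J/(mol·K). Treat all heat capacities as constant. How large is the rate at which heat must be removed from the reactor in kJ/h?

Q_out = 827000 kJ/h

Extent of reaction ξ = 0.829 × 62.6 = 51.895 mol/min
Reaction term: ξ·ΔH°_rxn = 51.895 × -274 = -14219 kJ/min
Sensible, feed 41.0→25 °C: -167.27 kJ/min
Outlet flows (mol/min): A 10.705, O₂ 5.3523, B 51.895
Sensible, products 25→79.5 °C: 606.52 kJ/min
Q = ΔH = -13780 kJ/min = -229.67 kW
Heat removed = 826810 kJ/h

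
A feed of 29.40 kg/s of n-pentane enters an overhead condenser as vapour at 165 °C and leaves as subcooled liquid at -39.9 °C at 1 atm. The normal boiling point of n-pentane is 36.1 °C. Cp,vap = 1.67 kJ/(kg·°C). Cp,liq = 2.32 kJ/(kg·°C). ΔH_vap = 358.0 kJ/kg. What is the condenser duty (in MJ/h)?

vapour 165→36.1 °C: -215.26 kJ/kg
condensation at 36.1 °C: -358 kJ/kg
liquid 36.1→-39.9 °C: -176.32 kJ/kg
Δh = -215.26 + -358 + -176.32 = -749.58 kJ/kg
Q = ṁ·Δh = 29.40 kg/s × -749.58 kJ/kg = -22038 kJ/s
|Q| = 22038 kW = 79336 MJ/h

Q_c = 79300 MJ/h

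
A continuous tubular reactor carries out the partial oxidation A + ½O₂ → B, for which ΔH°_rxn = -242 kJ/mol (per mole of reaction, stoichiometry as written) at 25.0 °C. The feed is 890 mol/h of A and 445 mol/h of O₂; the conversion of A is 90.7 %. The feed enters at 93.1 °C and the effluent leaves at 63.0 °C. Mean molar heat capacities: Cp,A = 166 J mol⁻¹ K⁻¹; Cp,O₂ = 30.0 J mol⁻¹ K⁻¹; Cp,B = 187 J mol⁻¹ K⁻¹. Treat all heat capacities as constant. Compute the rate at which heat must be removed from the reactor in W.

Q_out = 55600 W

Extent of reaction ξ = 0.907 × 890 = 807.23 mol/h
Reaction term: ξ·ΔH°_rxn = 807.23 × -242 = -195350 kJ/h
Sensible, feed 93.1→25 °C: -10970 kJ/h
Outlet flows (mol/h): A 82.77, O₂ 41.385, B 807.23
Sensible, products 25→63.0 °C: 6305.5 kJ/h
Q = ΔH = -200010 kJ/h = -55.56 kW
Heat removed = 55560 W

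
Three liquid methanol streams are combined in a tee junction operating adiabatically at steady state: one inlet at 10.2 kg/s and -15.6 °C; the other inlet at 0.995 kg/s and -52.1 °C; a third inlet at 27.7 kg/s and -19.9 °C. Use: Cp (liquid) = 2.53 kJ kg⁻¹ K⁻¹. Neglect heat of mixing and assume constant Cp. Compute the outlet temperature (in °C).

Adiabatic, steady state ⇒ Σ ṁᵢCp,ᵢ(T_out − Tᵢ) = 0
Σ ṁᵢCp,ᵢTᵢ = 10.2×2.53×-15.6 + 0.995×2.53×-52.1 + 27.7×2.53×-19.9 = -1928.3
Σ ṁᵢCp,ᵢ = 10.2×2.53 + 0.995×2.53 + 27.7×2.53 = 98.404
T_out = -1928.3 / 98.404 = -19.596 °C

T_out = -19.6 °C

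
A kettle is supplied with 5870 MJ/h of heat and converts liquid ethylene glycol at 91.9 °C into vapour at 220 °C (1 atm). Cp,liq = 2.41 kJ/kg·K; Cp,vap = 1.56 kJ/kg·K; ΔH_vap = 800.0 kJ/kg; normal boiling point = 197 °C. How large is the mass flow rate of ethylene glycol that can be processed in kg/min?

Δh = 2.41×(197−91.9) + 800.0 + 1.56×(220−197) = 1089.2 kJ/kg
Q = 5870 MJ/h = 1630.6 kJ/s = 97833 kJ/min
ṁ = Q/Δh = 97833 / 1089.2 = 89.824 kg/min

ṁ = 89.8 kg/min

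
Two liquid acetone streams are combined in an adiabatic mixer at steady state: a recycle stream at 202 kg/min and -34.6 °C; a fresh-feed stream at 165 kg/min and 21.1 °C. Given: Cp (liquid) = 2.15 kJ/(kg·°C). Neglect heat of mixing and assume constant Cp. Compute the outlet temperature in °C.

T_out = -9.56 °C

No heat crosses the boundary, so H_out = H_in.
T_out = Σ ṁᵢCp,ᵢTᵢ / Σ ṁᵢCp,ᵢ
      = -7541.6 / 789.05 = -9.5578 °C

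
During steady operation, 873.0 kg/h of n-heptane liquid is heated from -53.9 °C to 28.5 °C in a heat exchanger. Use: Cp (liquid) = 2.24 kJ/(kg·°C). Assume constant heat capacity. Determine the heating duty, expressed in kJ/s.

Q = ṁ·Cp·ΔT = 873.0 × 2.24 × (28.5 − -53.9) = 161130 kJ/h
Converting: 161130 / 3600 s = 44.76 kW

Q = 44.8 kJ/s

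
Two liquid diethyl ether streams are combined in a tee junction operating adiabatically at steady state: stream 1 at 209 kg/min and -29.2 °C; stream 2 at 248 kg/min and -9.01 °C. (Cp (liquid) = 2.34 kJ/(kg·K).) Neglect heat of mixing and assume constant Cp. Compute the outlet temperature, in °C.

T_out = -18.2 °C

Energy balance with Q = 0: Σ ṁᵢCp,ᵢ(T_out − Tᵢ) = 0
T_out = Σ ṁᵢCp,ᵢTᵢ / Σ ṁᵢCp,ᵢ
      = -19509 / 1069.4 = -18.244 °C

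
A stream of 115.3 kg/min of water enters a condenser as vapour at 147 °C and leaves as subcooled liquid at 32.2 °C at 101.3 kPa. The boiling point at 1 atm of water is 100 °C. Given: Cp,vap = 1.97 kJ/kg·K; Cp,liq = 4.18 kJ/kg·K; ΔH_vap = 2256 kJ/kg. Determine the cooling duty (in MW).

vapour 147→100 °C: -92.59 kJ/kg
condensation at 100 °C: -2256 kJ/kg
liquid 100→32.2 °C: -283.4 kJ/kg
Δh = -92.59 + -2256 + -283.4 = -2632 kJ/kg
Q = ṁ·Δh = 115.3 kg/min × -2632 kJ/kg = -303470 kJ/min
|Q| = 5057.8 kW = 5.0578 MW

Q_c = 5.06 MW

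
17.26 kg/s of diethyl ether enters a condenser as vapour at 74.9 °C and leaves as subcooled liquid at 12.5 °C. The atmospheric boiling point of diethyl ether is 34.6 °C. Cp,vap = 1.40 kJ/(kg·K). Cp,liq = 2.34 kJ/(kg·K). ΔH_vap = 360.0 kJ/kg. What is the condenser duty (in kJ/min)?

Q_c = 485000 kJ/min

vapour 74.9→34.6 °C: -56.42 kJ/kg
condensation at 34.6 °C: -360 kJ/kg
liquid 34.6→12.5 °C: -51.714 kJ/kg
Δh = -56.42 + -360 + -51.714 = -468.13 kJ/kg
Q = ṁ·Δh = 17.26 kg/s × -468.13 kJ/kg = -8080 kJ/s
|Q| = 8080 kW = 484800 kJ/min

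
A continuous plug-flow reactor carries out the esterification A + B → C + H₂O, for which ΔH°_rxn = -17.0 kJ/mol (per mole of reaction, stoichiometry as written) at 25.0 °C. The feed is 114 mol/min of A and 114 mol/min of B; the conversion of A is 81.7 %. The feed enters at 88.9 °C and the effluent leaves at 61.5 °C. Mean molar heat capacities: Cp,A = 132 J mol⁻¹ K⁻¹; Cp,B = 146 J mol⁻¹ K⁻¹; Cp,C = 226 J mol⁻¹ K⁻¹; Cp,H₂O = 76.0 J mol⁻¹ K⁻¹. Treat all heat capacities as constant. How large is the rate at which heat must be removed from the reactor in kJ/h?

Q_out = 142000 kJ/h

Extent of reaction ξ = 0.817 × 114 = 93.138 mol/min
Reaction term: ξ·ΔH°_rxn = 93.138 × -17.0 = -1583.3 kJ/min
Sensible, feed 88.9→25 °C: -2025.1 kJ/min
Outlet flows (mol/min): A 20.862, B 20.862, C 93.138, H₂O 93.138
Sensible, products 25→61.5 °C: 1238.3 kJ/min
Q = ΔH = -2370.1 kJ/min = -39.502 kW
Heat removed = 142210 kJ/h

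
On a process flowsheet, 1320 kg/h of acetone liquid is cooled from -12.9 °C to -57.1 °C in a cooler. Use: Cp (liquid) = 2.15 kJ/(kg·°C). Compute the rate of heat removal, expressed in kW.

Q = ṁ·Cp·ΔT = 1320 × 2.15 × (-57.1 − -12.9) = -125440 kJ/h
Converting: 125440 / 3600 s = 34.844 kW

Q_c = 34.8 kW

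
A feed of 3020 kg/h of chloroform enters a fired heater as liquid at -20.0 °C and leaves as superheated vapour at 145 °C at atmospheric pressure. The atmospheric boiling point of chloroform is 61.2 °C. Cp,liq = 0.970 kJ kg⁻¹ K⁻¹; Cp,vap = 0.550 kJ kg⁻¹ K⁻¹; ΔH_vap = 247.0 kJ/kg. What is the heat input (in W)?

liquid -20.0→61.2 °C: 78.764 kJ/kg
vaporisation at 61.2 °C: 247 kJ/kg
vapour 61.2→145 °C: 46.09 kJ/kg
Δh = 78.764 + 247 + 46.09 = 371.85 kJ/kg
Q = ṁ·Δh = 3020 kg/h × 371.85 kJ/kg = 1.123e+06 kJ/h
|Q| = 311.94 kW = 311940 W

Q = 312000 W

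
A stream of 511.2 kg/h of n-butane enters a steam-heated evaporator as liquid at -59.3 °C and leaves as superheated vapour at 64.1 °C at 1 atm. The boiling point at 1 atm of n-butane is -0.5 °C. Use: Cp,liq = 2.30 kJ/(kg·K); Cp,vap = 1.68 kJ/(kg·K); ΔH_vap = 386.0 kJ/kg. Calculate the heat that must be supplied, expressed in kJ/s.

Q = 89.4 kJ/s

liquid -59.3→-0.5 °C: 135.24 kJ/kg
vaporisation at -0.5 °C: 386 kJ/kg
vapour -0.5→64.1 °C: 108.53 kJ/kg
Δh = 135.24 + 386 + 108.53 = 629.77 kJ/kg
Q = ṁ·Δh = 511.2 kg/h × 629.77 kJ/kg = 321940 kJ/h
|Q| = 89.427 kW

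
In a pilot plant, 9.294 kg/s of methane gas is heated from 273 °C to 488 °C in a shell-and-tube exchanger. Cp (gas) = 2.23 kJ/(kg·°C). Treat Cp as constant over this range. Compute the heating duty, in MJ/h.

Q = 16000 MJ/h

Q = ṁ·Cp·ΔT = 9.294 × 2.23 × (488 − 273) = 4456 kJ/s
Heating duty = 16042 MJ/h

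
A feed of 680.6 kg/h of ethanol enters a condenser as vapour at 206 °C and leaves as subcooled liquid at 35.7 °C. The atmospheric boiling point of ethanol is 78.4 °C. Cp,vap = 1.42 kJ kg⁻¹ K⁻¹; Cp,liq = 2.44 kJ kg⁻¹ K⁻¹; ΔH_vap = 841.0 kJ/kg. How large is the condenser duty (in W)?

vapour 206→78.4 °C: -181.19 kJ/kg
condensation at 78.4 °C: -841 kJ/kg
liquid 78.4→35.7 °C: -104.19 kJ/kg
Δh = -181.19 + -841 + -104.19 = -1126.4 kJ/kg
Q = ṁ·Δh = 680.6 kg/h × -1126.4 kJ/kg = -766610 kJ/h
|Q| = 212.95 kW = 212950 W

Q_c = 213000 W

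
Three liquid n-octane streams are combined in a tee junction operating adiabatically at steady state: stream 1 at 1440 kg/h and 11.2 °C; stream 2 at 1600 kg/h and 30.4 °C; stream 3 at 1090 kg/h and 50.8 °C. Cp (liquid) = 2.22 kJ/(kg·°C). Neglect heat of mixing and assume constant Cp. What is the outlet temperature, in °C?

No heat crosses the boundary, so H_out = H_in.
Σ ṁᵢCp,ᵢTᵢ = 1440×2.22×11.2 + 1600×2.22×30.4 + 1090×2.22×50.8 = 266710
Σ ṁᵢCp,ᵢ = 1440×2.22 + 1600×2.22 + 1090×2.22 = 9168.6
T_out = 266710 / 9168.6 = 29.09 °C

T_out = 29.1 °C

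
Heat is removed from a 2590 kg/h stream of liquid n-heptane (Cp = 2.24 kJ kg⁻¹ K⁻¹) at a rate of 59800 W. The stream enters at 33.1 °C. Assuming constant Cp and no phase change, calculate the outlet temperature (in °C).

Q = 59800 W = 215280 kJ/h
ΔT = Q/(ṁ·Cp) = 215280/(2590×2.24) = 37.107 K
T_out = 33.1 − 37.107 = -4.007 °C

T_out = -4.01 °C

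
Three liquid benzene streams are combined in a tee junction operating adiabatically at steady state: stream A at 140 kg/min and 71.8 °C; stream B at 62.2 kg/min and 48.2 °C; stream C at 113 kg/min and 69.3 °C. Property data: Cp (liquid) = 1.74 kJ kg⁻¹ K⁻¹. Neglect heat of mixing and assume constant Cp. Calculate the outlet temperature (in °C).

No heat crosses the boundary, so H_out = H_in.
T_out = Σ ṁᵢCp,ᵢTᵢ / Σ ṁᵢCp,ᵢ
      = 36333 / 548.45 = 66.247 °C

T_out = 66.2 °C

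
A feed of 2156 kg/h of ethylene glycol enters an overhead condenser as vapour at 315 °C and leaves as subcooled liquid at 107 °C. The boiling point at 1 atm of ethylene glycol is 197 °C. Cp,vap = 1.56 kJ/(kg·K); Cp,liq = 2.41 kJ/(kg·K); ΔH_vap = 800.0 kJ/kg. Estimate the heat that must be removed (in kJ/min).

Q_c = 43200 kJ/min

vapour 315→197 °C: -184.08 kJ/kg
condensation at 197 °C: -800 kJ/kg
liquid 197→107 °C: -216.9 kJ/kg
Δh = -184.08 + -800 + -216.9 = -1201 kJ/kg
Q = ṁ·Δh = 2156 kg/h × -1201 kJ/kg = -2.5893e+06 kJ/h
|Q| = 719.25 kW = 43155 kJ/min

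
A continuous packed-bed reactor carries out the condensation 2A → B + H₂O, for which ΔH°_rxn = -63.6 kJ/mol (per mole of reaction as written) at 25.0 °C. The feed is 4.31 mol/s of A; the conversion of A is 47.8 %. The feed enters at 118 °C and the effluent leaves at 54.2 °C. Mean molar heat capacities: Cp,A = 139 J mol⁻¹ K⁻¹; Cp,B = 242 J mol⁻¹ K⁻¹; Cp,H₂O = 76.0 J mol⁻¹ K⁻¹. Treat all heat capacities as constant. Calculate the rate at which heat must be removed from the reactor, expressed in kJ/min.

Extent of reaction ξ = 0.478 × 4.31 / 2 = 1.0301 mol/s
Reaction term: ξ·ΔH°_rxn = 1.0301 × -63.6 = -65.514 kJ/s
Sensible, feed 118→25 °C: -55.715 kJ/s
Outlet flows (mol/s): A 2.2498, B 1.0301, H₂O 1.0301
Sensible, products 25→54.2 °C: 18.697 kJ/s
Q = ΔH = -102.53 kJ/s = -102.53 kW
Heat removed = 6152 kJ/min

Q_out = 6150 kJ/min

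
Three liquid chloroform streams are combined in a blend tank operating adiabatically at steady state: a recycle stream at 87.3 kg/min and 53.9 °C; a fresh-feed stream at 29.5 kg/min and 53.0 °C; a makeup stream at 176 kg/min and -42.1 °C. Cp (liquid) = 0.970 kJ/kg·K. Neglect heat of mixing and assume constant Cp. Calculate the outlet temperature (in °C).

T_out = -3.90 °C

Adiabatic, steady state ⇒ Σ ṁᵢCp,ᵢ(T_out − Tᵢ) = 0
Σ ṁᵢCp,ᵢTᵢ = 87.3×0.970×53.9 + 29.5×0.970×53.0 + 176×0.970×-42.1 = -1106.4
Σ ṁᵢCp,ᵢ = 87.3×0.970 + 29.5×0.970 + 176×0.970 = 284.02
T_out = -1106.4 / 284.02 = -3.8956 °C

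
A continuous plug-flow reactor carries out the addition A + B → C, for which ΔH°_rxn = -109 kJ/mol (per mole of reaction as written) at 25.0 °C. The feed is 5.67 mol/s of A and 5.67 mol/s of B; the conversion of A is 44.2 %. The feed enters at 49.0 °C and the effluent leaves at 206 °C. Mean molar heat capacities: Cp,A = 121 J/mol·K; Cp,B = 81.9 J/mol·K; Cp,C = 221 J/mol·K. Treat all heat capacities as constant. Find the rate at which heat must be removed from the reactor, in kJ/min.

Q_out = 5060 kJ/min

Extent of reaction ξ = 0.442 × 5.67 = 2.5061 mol/s
Reaction term: ξ·ΔH°_rxn = 2.5061 × -109 = -273.17 kJ/s
Sensible, feed 49.0→25 °C: -27.611 kJ/s
Outlet flows (mol/s): A 3.1639, B 3.1639, C 2.5061
Sensible, products 25→206 °C: 216.44 kJ/s
Q = ΔH = -84.339 kJ/s = -84.339 kW
Heat removed = 5060.4 kJ/min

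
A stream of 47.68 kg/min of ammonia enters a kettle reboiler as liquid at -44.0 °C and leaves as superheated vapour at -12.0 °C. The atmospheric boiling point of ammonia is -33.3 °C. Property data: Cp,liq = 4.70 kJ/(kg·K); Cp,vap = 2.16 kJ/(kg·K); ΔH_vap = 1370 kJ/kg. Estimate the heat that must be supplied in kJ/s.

liquid -44.0→-33.3 °C: 50.29 kJ/kg
vaporisation at -33.3 °C: 1370 kJ/kg
vapour -33.3→-12.0 °C: 46.008 kJ/kg
Δh = 50.29 + 1370 + 46.008 = 1466.3 kJ/kg
Q = ṁ·Δh = 47.68 kg/min × 1466.3 kJ/kg = 69913 kJ/min
|Q| = 1165.2 kW

Q = 1170 kJ/s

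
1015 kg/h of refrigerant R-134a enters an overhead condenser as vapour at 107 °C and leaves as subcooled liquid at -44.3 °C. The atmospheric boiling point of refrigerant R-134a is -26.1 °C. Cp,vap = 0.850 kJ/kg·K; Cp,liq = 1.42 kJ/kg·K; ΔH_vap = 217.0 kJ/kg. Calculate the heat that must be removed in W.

Q_c = 100000 W

vapour 107→-26.1 °C: -113.13 kJ/kg
condensation at -26.1 °C: -217 kJ/kg
liquid -26.1→-44.3 °C: -25.844 kJ/kg
Δh = -113.13 + -217 + -25.844 = -355.98 kJ/kg
Q = ṁ·Δh = 1015 kg/h × -355.98 kJ/kg = -361320 kJ/h
|Q| = 100.37 kW = 100370 W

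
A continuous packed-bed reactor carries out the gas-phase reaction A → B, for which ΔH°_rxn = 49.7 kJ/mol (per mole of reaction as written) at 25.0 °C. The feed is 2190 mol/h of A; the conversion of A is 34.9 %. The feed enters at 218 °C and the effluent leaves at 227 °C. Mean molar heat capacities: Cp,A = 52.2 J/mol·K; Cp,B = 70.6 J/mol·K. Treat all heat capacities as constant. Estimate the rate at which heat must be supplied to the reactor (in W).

Q_in = 11600 W

Extent of reaction ξ = 0.349 × 2190 = 764.31 mol/h
Reaction term: ξ·ΔH°_rxn = 764.31 × 49.7 = 37986 kJ/h
Sensible, feed 218→25 °C: -22063 kJ/h
Outlet flows (mol/h): A 1425.7, B 764.31
Sensible, products 25→227 °C: 25933 kJ/h
Q = ΔH = 41856 kJ/h = 11.627 kW
Heat supplied = 11627 W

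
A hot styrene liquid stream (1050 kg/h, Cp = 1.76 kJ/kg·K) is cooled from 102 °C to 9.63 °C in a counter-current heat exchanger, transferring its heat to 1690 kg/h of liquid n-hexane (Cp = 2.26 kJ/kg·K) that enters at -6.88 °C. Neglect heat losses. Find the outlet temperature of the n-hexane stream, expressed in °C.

Heat released by hot stream: Q = 1050 × 1.76 × (102 − 9.63) = 170700 kJ/h
Energy balance on cold side (adiabatic exchanger): Q = ṁ_c·Cp_c·(T_c,out − T_c,in)
T_c,out = -6.88 + 170700/(1690 × 2.26) = 37.813 °C

T_c,out = 37.8 °C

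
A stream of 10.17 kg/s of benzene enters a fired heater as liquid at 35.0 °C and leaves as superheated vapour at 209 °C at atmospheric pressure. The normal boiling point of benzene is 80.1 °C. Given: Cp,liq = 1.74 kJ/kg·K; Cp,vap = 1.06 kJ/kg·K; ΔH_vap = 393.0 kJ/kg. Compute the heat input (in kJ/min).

liquid 35.0→80.1 °C: 78.474 kJ/kg
vaporisation at 80.1 °C: 393 kJ/kg
vapour 80.1→209 °C: 136.63 kJ/kg
Δh = 78.474 + 393 + 136.63 = 608.11 kJ/kg
Q = ṁ·Δh = 10.17 kg/s × 608.11 kJ/kg = 6184.5 kJ/s
|Q| = 6184.5 kW = 371070 kJ/min

Q = 371000 kJ/min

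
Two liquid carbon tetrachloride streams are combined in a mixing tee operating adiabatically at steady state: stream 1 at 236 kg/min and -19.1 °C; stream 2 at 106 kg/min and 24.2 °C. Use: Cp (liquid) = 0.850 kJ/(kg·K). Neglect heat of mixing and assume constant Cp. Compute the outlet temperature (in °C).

No heat crosses the boundary, so H_out = H_in.
Σ ṁᵢCp,ᵢTᵢ = 236×0.850×-19.1 + 106×0.850×24.2 = -1651
Σ ṁᵢCp,ᵢ = 236×0.850 + 106×0.850 = 290.7
T_out = -1651 / 290.7 = -5.6795 °C

T_out = -5.68 °C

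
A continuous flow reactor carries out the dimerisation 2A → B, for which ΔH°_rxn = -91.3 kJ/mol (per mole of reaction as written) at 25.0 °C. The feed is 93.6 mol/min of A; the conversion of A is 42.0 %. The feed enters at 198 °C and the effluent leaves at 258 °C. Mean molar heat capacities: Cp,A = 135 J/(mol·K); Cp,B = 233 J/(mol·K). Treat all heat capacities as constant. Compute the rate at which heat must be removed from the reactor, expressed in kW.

Q_out = 20.1 kW

Extent of reaction ξ = 0.420 × 93.6 / 2 = 19.656 mol/min
Reaction term: ξ·ΔH°_rxn = 19.656 × -91.3 = -1794.6 kJ/min
Sensible, feed 198→25 °C: -2186 kJ/min
Outlet flows (mol/min): A 54.288, B 19.656
Sensible, products 25→258 °C: 2774.7 kJ/min
Q = ΔH = -1205.9 kJ/min = -20.098 kW
Heat removed = 20.098 kW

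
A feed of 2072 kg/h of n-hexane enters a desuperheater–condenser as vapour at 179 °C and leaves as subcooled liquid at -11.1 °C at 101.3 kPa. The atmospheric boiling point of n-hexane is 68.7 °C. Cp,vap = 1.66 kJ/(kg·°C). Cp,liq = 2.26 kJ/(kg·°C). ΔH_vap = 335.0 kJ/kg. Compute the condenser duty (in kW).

Q_c = 402 kW

vapour 179→68.7 °C: -183.1 kJ/kg
condensation at 68.7 °C: -335 kJ/kg
liquid 68.7→-11.1 °C: -180.35 kJ/kg
Δh = -183.1 + -335 + -180.35 = -698.45 kJ/kg
Q = ṁ·Δh = 2072 kg/h × -698.45 kJ/kg = -1.4472e+06 kJ/h
|Q| = 401.99 kW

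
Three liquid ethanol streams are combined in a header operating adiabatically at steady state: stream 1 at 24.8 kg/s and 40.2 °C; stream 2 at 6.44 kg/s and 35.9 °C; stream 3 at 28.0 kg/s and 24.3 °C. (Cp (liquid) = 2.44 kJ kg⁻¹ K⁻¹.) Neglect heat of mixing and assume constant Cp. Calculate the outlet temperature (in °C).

Adiabatic, steady state ⇒ Σ ṁᵢCp,ᵢ(T_out − Tᵢ) = 0
T_out = Σ ṁᵢCp,ᵢTᵢ / Σ ṁᵢCp,ᵢ
      = 4656.9 / 144.55 = 32.217 °C

T_out = 32.2 °C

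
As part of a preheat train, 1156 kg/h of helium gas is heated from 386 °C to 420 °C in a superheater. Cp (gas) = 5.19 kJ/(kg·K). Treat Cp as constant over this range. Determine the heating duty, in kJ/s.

Q = ṁ·Cp·ΔT = 1156 × 5.19 × (420 − 386) = 203990 kJ/h
Converting: 203990 / 3600 s = 56.663 kW

Q = 56.7 kJ/s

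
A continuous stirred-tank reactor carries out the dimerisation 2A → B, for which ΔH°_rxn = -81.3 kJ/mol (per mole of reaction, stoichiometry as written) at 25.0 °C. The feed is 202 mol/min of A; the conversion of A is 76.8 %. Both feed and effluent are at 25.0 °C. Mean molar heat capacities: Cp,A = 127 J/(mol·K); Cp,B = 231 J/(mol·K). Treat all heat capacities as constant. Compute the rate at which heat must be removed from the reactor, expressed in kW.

Q_out = 105 kW

Extent of reaction ξ = 0.768 × 202 / 2 = 77.568 mol/min
Reaction term: ξ·ΔH°_rxn = 77.568 × -81.3 = -6306.3 kJ/min
Q = ΔH = -6306.3 kJ/min = -105.1 kW
Heat removed = 105.1 kW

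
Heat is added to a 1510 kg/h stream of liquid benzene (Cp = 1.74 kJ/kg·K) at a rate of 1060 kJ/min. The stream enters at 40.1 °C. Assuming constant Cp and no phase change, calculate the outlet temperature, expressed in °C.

Q = 1060 kJ/min = 63600 kJ/h
ΔT = Q/(ṁ·Cp) = 63600/(1510×1.74) = 24.206 K
T_out = 40.1 + 24.206 = 64.306 °C

T_out = 64.3 °C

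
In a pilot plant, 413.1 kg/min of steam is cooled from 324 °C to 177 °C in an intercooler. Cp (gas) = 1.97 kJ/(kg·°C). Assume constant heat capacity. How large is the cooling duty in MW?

Q_c = 1.99 MW

Q = ṁ·Cp·ΔT = 413.1 × 1.97 × (177 − 324) = -119630 kJ/min
Converting: 119630 / 60 s = 1993.8 kW
Cooling duty = 1.9938 MW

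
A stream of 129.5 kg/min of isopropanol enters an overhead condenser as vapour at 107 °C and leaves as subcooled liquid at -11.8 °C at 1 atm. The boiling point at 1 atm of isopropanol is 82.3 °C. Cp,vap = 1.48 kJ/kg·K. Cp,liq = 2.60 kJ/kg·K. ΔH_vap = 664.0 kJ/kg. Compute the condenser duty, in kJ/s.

vapour 107→82.3 °C: -36.556 kJ/kg
condensation at 82.3 °C: -664 kJ/kg
liquid 82.3→-11.8 °C: -244.66 kJ/kg
Δh = -36.556 + -664 + -244.66 = -945.22 kJ/kg
Q = ṁ·Δh = 129.5 kg/min × -945.22 kJ/kg = -122410 kJ/min
|Q| = 2040.1 kW

Q_c = 2040 kJ/s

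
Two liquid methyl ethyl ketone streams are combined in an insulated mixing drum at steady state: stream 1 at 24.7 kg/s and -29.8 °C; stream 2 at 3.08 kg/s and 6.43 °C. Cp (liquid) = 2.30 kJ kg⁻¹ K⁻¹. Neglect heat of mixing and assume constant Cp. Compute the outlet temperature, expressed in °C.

T_out = -25.8 °C

No heat crosses the boundary, so H_out = H_in.
Σ ṁᵢCp,ᵢTᵢ = 24.7×2.30×-29.8 + 3.08×2.30×6.43 = -1647.4
Σ ṁᵢCp,ᵢ = 24.7×2.30 + 3.08×2.30 = 63.894
T_out = -1647.4 / 63.894 = -25.783 °C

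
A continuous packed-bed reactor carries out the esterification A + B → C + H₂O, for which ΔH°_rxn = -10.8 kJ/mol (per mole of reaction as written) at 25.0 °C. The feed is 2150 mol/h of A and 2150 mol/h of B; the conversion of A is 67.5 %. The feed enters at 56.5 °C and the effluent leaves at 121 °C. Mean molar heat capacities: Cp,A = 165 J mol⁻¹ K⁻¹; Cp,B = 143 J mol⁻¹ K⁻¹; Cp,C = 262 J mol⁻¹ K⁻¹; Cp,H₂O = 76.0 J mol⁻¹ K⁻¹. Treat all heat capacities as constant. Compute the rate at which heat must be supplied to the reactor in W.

Q_in = 8670 W

Extent of reaction ξ = 0.675 × 2150 = 1451.2 mol/h
Reaction term: ξ·ΔH°_rxn = 1451.2 × -10.8 = -15674 kJ/h
Sensible, feed 56.5→25 °C: -20859 kJ/h
Outlet flows (mol/h): A 698.75, B 698.75, C 1451.2, H₂O 1451.2
Sensible, products 25→121 °C: 67751 kJ/h
Q = ΔH = 31218 kJ/h = 8.6717 kW
Heat supplied = 8671.7 W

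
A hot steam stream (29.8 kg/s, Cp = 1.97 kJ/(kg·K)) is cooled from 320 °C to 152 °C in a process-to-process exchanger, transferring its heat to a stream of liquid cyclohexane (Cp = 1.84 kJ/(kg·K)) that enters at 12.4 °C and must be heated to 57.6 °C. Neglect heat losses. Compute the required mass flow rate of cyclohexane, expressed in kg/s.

Heat released by hot stream: Q = 29.8 × 1.97 × (320 − 152) = 9862.6 kJ/s
Energy balance on cold side (adiabatic exchanger): Q = ṁ_c·Cp_c·(T_c,out − T_c,in)
ṁ_c = 9862.6 / [1.84 × (57.6 − 12.4)] = 118.59 kg/s

ṁ_c = 119 kg/s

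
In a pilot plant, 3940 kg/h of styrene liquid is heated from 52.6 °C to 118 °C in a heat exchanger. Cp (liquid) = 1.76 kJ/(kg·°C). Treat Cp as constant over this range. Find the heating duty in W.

Q = ṁ·Cp·ΔT = 3940 × 1.76 × (118 − 52.6) = 453510 kJ/h
Converting: 453510 / 3600 s = 125.97 kW
Heating duty = 125970 W

Q = 126000 W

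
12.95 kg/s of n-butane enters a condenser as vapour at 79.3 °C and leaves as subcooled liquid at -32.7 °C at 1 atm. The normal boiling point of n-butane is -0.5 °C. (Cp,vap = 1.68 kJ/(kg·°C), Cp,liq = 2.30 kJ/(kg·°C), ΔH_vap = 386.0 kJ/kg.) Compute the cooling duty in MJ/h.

Q_c = 27700 MJ/h

vapour 79.3→-0.5 °C: -134.06 kJ/kg
condensation at -0.5 °C: -386 kJ/kg
liquid -0.5→-32.7 °C: -74.06 kJ/kg
Δh = -134.06 + -386 + -74.06 = -594.12 kJ/kg
Q = ṁ·Δh = 12.95 kg/s × -594.12 kJ/kg = -7693.9 kJ/s
|Q| = 7693.9 kW = 27698 MJ/h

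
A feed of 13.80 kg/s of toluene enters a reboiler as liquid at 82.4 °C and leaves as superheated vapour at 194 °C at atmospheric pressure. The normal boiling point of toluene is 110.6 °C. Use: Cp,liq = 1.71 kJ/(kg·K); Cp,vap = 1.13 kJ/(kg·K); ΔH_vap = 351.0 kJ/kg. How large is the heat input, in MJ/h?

Q = 24500 MJ/h

liquid 82.4→110.6 °C: 48.222 kJ/kg
vaporisation at 110.6 °C: 351 kJ/kg
vapour 110.6→194 °C: 94.242 kJ/kg
Δh = 48.222 + 351 + 94.242 = 493.46 kJ/kg
Q = ṁ·Δh = 13.80 kg/s × 493.46 kJ/kg = 6809.8 kJ/s
|Q| = 6809.8 kW = 24515 MJ/h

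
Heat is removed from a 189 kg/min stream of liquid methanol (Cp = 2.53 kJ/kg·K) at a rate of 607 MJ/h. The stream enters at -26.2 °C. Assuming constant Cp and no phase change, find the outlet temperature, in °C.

Q = 607 MJ/h = 10117 kJ/min
ΔT = Q/(ṁ·Cp) = 10117/(189×2.53) = 21.157 K
T_out = -26.2 − 21.157 = -47.357 °C

T_out = -47.4 °C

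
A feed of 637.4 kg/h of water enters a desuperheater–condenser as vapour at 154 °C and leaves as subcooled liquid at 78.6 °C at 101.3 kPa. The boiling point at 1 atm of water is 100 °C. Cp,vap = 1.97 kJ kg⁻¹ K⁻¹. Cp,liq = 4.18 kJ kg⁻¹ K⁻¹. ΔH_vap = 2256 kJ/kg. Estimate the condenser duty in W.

Q_c = 434000 W

vapour 154→100 °C: -106.38 kJ/kg
condensation at 100 °C: -2256 kJ/kg
liquid 100→78.6 °C: -89.452 kJ/kg
Δh = -106.38 + -2256 + -89.452 = -2451.8 kJ/kg
Q = ṁ·Δh = 637.4 kg/h × -2451.8 kJ/kg = -1.5628e+06 kJ/h
|Q| = 434.11 kW = 434110 W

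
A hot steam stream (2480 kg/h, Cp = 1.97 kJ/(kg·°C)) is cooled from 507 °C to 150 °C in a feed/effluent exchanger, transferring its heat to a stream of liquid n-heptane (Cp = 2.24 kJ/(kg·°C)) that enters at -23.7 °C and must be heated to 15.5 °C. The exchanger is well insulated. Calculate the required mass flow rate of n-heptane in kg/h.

Heat released by hot stream: Q = 2480 × 1.97 × (507 − 150) = 1.7442e+06 kJ/h
Energy balance on cold side (adiabatic exchanger): Q = ṁ_c·Cp_c·(T_c,out − T_c,in)
ṁ_c = 1.7442e+06 / [2.24 × (15.5 − -23.7)] = 19863 kg/h

ṁ_c = 19900 kg/h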